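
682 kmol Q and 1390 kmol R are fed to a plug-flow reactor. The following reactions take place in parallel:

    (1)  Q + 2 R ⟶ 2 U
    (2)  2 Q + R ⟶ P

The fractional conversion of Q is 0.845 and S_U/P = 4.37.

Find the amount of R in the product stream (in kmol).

651 kmol

Conversion of Q: Q consumed = 0.845 × 682 = 576.3 kmol = 1ξ₁ + 2ξ₂.
Selectivity: 2ξ₁ / (1ξ₂) = 4.37 → ξ₁ = 2.185 ξ₂.
Substitute: (1·2.185 + 2) ξ₂ = 576.3 → ξ₂ = 137.7 kmol, ξ₁ = 300.9 kmol.
Outlet amounts (n = n₀ + Σ ν·ξ):
  Q: 682 − 1(300.9) − 2(137.7) = 105.7
  R: 1390 − 2(300.9) − 1(137.7) = 650.5
  U: 0 + 2(300.9) = 601.8
  P: 0 + 1(137.7) = 137.7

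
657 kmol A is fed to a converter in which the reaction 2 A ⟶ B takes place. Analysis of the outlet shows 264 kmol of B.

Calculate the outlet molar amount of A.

For B: n = n₀ + 1ξ → 264 = 0 + 1ξ, giving ξ = 264 kmol.
Outlet amounts (n = n₀ + ν ξ):
  A: 657 − 2(264) = 129
  B: 0 + 1(264) = 264

129 kmol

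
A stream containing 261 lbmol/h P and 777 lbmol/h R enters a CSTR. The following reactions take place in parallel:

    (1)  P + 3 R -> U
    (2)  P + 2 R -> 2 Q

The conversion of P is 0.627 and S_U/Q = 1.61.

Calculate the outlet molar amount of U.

125 lbmol/h

Conversion of P: P consumed = 0.627 × 261 = 163.6 lbmol/h = 1ξ₁ + 1ξ₂.
Selectivity: 1ξ₁ / (2ξ₂) = 1.61 → ξ₁ = 3.22 ξ₂.
Substitute: (1·3.22 + 1) ξ₂ = 163.6 → ξ₂ = 38.78 lbmol/h, ξ₁ = 124.9 lbmol/h.
Outlet amounts (n = n₀ + Σ ν·ξ):
  P: 261 − 1(124.9) − 1(38.78) = 97.35
  R: 777 − 3(124.9) − 2(38.78) = 324.8
  U: 0 + 1(124.9) = 124.9
  Q: 0 + 2(38.78) = 77.56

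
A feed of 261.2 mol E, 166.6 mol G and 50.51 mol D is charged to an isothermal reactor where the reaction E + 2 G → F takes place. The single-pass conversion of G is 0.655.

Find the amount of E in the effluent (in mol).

207 mol

G reacted = 0.655 × 166.6 = 109.1 mol; ν_G = −2, so ξ = 109.1/2 = 54.56 mol.
Outlet amounts (n = n₀ + ν ξ):
  E: 261.2 − 1(54.56) = 206.6
  G: 166.6 − 2(54.56) = 57.48
  F: 0 + 1(54.56) = 54.56
  D: 50.51 (inert)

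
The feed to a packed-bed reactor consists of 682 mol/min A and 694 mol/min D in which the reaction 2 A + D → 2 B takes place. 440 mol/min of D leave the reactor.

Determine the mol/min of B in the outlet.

508 mol/min

For D: n = n₀ − 1ξ → 440 = 694 − 1ξ, giving ξ = 254 mol/min.
Outlet amounts (n = n₀ + ν ξ):
  A: 682 − 2(254) = 174
  D: 694 − 1(254) = 440
  B: 0 + 2(254) = 508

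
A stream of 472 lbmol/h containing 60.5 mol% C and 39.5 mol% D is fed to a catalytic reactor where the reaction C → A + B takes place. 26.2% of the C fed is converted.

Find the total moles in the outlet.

547 lbmol/h

C reacted = 0.262 × 285.6 = 74.82 lbmol/h; ν_C = −1, so ξ = 74.82/1 = 74.82 lbmol/h.
Outlet amounts (n = n₀ + ν ξ):
  C: 285.6 − 1(74.82) = 210.7
  A: 0 + 1(74.82) = 74.82
  B: 0 + 1(74.82) = 74.82
  D: 186.4 (inert)
Total out = 210.7 + 74.82 + 74.82 + 186.4 = 546.8 lbmol/h.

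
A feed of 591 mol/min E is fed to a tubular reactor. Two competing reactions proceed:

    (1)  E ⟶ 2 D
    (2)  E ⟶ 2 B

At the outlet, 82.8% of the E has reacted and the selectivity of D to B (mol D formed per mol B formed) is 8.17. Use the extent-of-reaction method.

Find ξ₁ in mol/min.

Conversion of E: E consumed = 0.828 × 591 = 489.3 mol/min = 1ξ₁ + 1ξ₂.
Selectivity: 2ξ₁ / (2ξ₂) = 8.17 → ξ₁ = 8.17 ξ₂.
Substitute: (1·8.17 + 1) ξ₂ = 489.3 → ξ₂ = 53.36 mol/min, ξ₁ = 436 mol/min.
Outlet amounts (n = n₀ + Σ ν·ξ):
  E: 591 − 1(436) − 1(53.36) = 101.7
  D: 0 + 2(436) = 872
  B: 0 + 2(53.36) = 106.7

ξ₁ = 436 mol/min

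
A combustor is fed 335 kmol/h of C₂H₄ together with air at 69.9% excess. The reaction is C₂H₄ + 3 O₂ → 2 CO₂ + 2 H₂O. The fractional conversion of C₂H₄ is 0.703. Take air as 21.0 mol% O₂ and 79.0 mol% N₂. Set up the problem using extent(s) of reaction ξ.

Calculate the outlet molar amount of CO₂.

Stoichiometric O₂ = 3 × 335 = 1005 kmol/h; O₂ fed = 1005 × 1.699 = 1707 kmol/h.
N₂ fed = 1707 × 79/21 = 6423 kmol/h.
Fuel reacted = 0.703 × 335 → ξ = 235.5 kmol/h.
Outlet (n = n₀ + ν ξ):
  C₂H₄: 335 − 1(235.5) = 99.5
  O₂: 1707 − 3(235.5) = 1001
  N₂: 6423 (inert)
  CO₂: 0 + 2(235.5) = 471
  H₂O: 0 + 2(235.5) = 471

471 kmol/h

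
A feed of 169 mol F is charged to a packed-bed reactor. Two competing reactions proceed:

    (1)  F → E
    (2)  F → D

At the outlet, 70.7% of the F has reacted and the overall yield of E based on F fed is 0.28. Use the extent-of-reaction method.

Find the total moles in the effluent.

Yield of E: 1ξ₁ / 169 = 0.28 → ξ₁ = 47.32 mol.
Conversion of F: 1ξ₁ + 1ξ₂ = 0.707 × 169 = 119.5 → ξ₂ = 72.16 mol.
Outlet amounts (n = n₀ + Σ ν·ξ):
  F: 169 − 1(47.32) − 1(72.16) = 49.52
  E: 0 + 1(47.32) = 47.32
  D: 0 + 1(72.16) = 72.16
Total out = 49.52 + 47.32 + 72.16 = 169 mol.

169 mol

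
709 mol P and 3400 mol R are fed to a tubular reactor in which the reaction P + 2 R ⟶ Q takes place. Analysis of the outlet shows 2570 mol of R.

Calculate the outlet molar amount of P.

For R: n = n₀ − 2ξ → 2570 = 3400 − 2ξ, giving ξ = 415 mol.
Outlet amounts (n = n₀ + ν ξ):
  P: 709 − 1(415) = 294
  R: 3400 − 2(415) = 2570
  Q: 0 + 1(415) = 415

294 mol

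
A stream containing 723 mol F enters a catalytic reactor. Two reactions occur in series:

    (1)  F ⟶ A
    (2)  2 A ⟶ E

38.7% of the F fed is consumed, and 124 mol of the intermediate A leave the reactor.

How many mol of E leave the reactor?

Conversion of F: F consumed = 1ξ₁ = 0.387 × 723 → ξ₁ = 279.8 mol.
A balance: n_A = 0 + 1ξ₁ − 2ξ₂ = 124 → ξ₂ = (1·279.8 − 124)/2 = 77.9 mol.
Outlet amounts (n = n₀ + Σ ν·ξ):
  F: 723 − 1(279.8) = 443.2
  A: 0 + 1(279.8) − 2(77.9) = 124
  E: 0 + 1(77.9) = 77.9

77.9 mol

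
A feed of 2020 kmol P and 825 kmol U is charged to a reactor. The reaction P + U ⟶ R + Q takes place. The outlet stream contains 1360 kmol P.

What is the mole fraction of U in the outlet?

For P: n = n₀ − 1ξ → 1360 = 2020 − 1ξ, giving ξ = 660 kmol.
Outlet amounts (n = n₀ + ν ξ):
  P: 2020 − 1(660) = 1360
  U: 825 − 1(660) = 165
  R: 0 + 1(660) = 660
  Q: 0 + 1(660) = 660
Total out = 2845 kmol; y_U = 165 / 2845 = 0.058.

0.058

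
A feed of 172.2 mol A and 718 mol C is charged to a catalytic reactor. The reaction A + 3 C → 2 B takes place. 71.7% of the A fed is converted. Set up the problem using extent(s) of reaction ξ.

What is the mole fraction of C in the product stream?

0.54

A reacted = 0.717 × 172.2 = 123.5 mol; ν_A = −1, so ξ = 123.5/1 = 123.5 mol.
Outlet amounts (n = n₀ + ν ξ):
  A: 172.2 − 1(123.5) = 48.73
  C: 718 − 3(123.5) = 347.6
  B: 0 + 2(123.5) = 246.9
Total out = 643.3 mol; y_C = 347.6 / 643.3 = 0.5404.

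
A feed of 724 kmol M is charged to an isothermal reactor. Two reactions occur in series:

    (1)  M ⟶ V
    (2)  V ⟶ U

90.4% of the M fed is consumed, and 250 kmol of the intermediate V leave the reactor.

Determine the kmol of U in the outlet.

Conversion of M: M consumed = 1ξ₁ = 0.904 × 724 → ξ₁ = 654.5 kmol.
V balance: n_V = 0 + 1ξ₁ − 1ξ₂ = 250 → ξ₂ = (1·654.5 − 250)/1 = 404.5 kmol.
Outlet amounts (n = n₀ + Σ ν·ξ):
  M: 724 − 1(654.5) = 69.5
  V: 0 + 1(654.5) − 1(404.5) = 250
  U: 0 + 1(404.5) = 404.5

404 kmol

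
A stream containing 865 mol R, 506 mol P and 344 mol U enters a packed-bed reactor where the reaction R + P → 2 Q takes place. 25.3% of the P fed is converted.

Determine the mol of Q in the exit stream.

P reacted = 0.253 × 506 = 128 mol; ν_P = −1, so ξ = 128/1 = 128 mol.
Outlet amounts (n = n₀ + ν ξ):
  R: 865 − 1(128) = 737
  P: 506 − 1(128) = 378
  Q: 0 + 2(128) = 256
  U: 344 (inert)

256 mol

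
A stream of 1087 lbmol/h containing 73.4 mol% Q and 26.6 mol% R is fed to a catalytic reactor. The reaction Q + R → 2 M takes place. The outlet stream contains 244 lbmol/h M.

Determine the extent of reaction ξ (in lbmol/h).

For M: n = n₀ + 2ξ → 244 = 0 + 2ξ, giving ξ = 122 lbmol/h.
Outlet amounts (n = n₀ + ν ξ):
  Q: 797.9 − 1(122) = 675.9
  R: 289.1 − 1(122) = 167.1
  M: 0 + 2(122) = 244

ξ = 122 lbmol/h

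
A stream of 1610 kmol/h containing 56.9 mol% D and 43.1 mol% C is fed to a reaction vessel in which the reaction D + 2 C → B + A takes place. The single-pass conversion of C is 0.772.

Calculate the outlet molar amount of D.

648 kmol/h

C reacted = 0.772 × 693.9 = 535.7 kmol/h; ν_C = −2, so ξ = 535.7/2 = 267.8 kmol/h.
Outlet amounts (n = n₀ + ν ξ):
  D: 916.1 − 1(267.8) = 648.2
  C: 693.9 − 2(267.8) = 158.2
  B: 0 + 1(267.8) = 267.8
  A: 0 + 1(267.8) = 267.8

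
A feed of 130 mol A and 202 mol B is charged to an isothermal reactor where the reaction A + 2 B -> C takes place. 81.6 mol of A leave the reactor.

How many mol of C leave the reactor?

48.4 mol

For A: n = n₀ − 1ξ → 81.6 = 130 − 1ξ, giving ξ = 48.4 mol.
Outlet amounts (n = n₀ + ν ξ):
  A: 130 − 1(48.4) = 81.6
  B: 202 − 2(48.4) = 105.2
  C: 0 + 1(48.4) = 48.4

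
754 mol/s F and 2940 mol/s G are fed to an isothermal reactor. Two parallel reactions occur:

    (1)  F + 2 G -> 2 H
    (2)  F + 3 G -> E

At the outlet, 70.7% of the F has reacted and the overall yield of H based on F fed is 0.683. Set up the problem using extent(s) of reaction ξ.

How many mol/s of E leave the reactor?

276 mol/s

Yield of H: 2ξ₁ / 754 = 0.683 → ξ₁ = 257.5 mol/s.
Conversion of F: 1ξ₁ + 1ξ₂ = 0.707 × 754 = 533.1 → ξ₂ = 275.6 mol/s.
Outlet amounts (n = n₀ + Σ ν·ξ):
  F: 754 − 1(257.5) − 1(275.6) = 220.9
  G: 2940 − 2(257.5) − 3(275.6) = 1598
  H: 0 + 2(257.5) = 515
  E: 0 + 1(275.6) = 275.6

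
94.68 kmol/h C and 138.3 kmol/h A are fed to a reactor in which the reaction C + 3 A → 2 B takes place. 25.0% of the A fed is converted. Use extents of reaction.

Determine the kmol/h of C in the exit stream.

A reacted = 0.25 × 138.3 = 34.58 kmol/h; ν_A = −3, so ξ = 34.58/3 = 11.53 kmol/h.
Outlet amounts (n = n₀ + ν ξ):
  C: 94.68 − 1(11.53) = 83.16
  A: 138.3 − 3(11.53) = 103.7
  B: 0 + 2(11.53) = 23.05

83.2 kmol/h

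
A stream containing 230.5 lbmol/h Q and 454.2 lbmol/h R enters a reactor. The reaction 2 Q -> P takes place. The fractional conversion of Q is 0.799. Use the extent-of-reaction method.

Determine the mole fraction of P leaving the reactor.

Q reacted = 0.799 × 230.5 = 184.2 lbmol/h; ν_Q = −2, so ξ = 184.2/2 = 92.08 lbmol/h.
Outlet amounts (n = n₀ + ν ξ):
  Q: 230.5 − 2(92.08) = 46.33
  P: 0 + 1(92.08) = 92.08
  R: 454.2 (inert)
Total out = 592.6 lbmol/h; y_P = 92.08 / 592.6 = 0.1554.

0.155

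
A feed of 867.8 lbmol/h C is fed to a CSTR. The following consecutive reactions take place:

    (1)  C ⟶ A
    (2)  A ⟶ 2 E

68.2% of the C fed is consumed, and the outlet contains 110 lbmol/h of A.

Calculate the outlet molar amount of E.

Conversion of C: C consumed = 1ξ₁ = 0.682 × 867.8 → ξ₁ = 591.8 lbmol/h.
A balance: n_A = 0 + 1ξ₁ − 1ξ₂ = 110 → ξ₂ = (1·591.8 − 110)/1 = 481.8 lbmol/h.
Outlet amounts (n = n₀ + Σ ν·ξ):
  C: 867.8 − 1(591.8) = 276
  A: 0 + 1(591.8) − 1(481.8) = 110
  E: 0 + 2(481.8) = 963.7

964 lbmol/h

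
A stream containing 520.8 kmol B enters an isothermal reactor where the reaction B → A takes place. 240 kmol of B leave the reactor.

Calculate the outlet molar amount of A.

For B: n = n₀ − 1ξ → 240 = 520.8 − 1ξ, giving ξ = 280.8 kmol.
Outlet amounts (n = n₀ + ν ξ):
  B: 520.8 − 1(280.8) = 240
  A: 0 + 1(280.8) = 280.8

281 kmol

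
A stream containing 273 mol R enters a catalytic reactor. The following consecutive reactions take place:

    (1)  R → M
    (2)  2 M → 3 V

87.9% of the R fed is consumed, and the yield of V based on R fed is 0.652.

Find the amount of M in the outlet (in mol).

Conversion of R: R consumed = 1ξ₁ = 0.879 × 273 → ξ₁ = 240 mol.
Yield of V: 3ξ₂ / 273 = 0.652 → ξ₂ = 59.33 mol.
Outlet amounts (n = n₀ + Σ ν·ξ):
  R: 273 − 1(240) = 33.03
  M: 0 + 1(240) − 2(59.33) = 121.3
  V: 0 + 3(59.33) = 178

121 mol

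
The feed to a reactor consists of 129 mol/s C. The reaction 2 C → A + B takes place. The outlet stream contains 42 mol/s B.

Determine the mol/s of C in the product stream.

45 mol/s

For B: n = n₀ + 1ξ → 42 = 0 + 1ξ, giving ξ = 42 mol/s.
Outlet amounts (n = n₀ + ν ξ):
  C: 129 − 2(42) = 45
  A: 0 + 1(42) = 42
  B: 0 + 1(42) = 42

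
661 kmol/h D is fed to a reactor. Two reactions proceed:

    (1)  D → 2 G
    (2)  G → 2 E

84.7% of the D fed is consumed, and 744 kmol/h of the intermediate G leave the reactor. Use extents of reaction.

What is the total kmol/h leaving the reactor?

1600 kmol/h

Conversion of D: D consumed = 1ξ₁ = 0.847 × 661 → ξ₁ = 559.9 kmol/h.
G balance: n_G = 0 + 2ξ₁ − 1ξ₂ = 744 → ξ₂ = (2·559.9 − 744)/1 = 375.7 kmol/h.
Outlet amounts (n = n₀ + Σ ν·ξ):
  D: 661 − 1(559.9) = 101.1
  G: 0 + 2(559.9) − 1(375.7) = 744
  E: 0 + 2(375.7) = 751.5
Total out = 101.1 + 744 + 751.5 = 1597 kmol/h.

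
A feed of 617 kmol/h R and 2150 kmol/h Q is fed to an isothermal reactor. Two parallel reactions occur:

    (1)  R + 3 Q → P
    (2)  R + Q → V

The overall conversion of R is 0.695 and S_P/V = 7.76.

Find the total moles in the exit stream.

Conversion of R: R consumed = 0.695 × 617 = 428.8 kmol/h = 1ξ₁ + 1ξ₂.
Selectivity: 1ξ₁ / (1ξ₂) = 7.76 → ξ₁ = 7.76 ξ₂.
Substitute: (1·7.76 + 1) ξ₂ = 428.8 → ξ₂ = 48.95 kmol/h, ξ₁ = 379.9 kmol/h.
Outlet amounts (n = n₀ + Σ ν·ξ):
  R: 617 − 1(379.9) − 1(48.95) = 188.2
  Q: 2150 − 3(379.9) − 1(48.95) = 961.5
  P: 0 + 1(379.9) = 379.9
  V: 0 + 1(48.95) = 48.95
Total out = 188.2 + 961.5 + 379.9 + 48.95 = 1578 kmol/h.

1580 kmol/h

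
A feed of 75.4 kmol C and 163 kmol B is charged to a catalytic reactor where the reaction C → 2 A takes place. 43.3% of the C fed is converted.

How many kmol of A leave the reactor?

C reacted = 0.433 × 75.4 = 32.65 kmol; ν_C = −1, so ξ = 32.65/1 = 32.65 kmol.
Outlet amounts (n = n₀ + ν ξ):
  C: 75.4 − 1(32.65) = 42.75
  A: 0 + 2(32.65) = 65.3
  B: 163 (inert)

65.3 kmol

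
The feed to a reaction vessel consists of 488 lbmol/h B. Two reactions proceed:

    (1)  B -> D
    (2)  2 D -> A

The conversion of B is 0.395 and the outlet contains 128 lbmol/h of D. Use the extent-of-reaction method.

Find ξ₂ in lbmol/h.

Conversion of B: B consumed = 1ξ₁ = 0.395 × 488 → ξ₁ = 192.8 lbmol/h.
D balance: n_D = 0 + 1ξ₁ − 2ξ₂ = 128 → ξ₂ = (1·192.8 − 128)/2 = 32.38 lbmol/h.
Outlet amounts (n = n₀ + Σ ν·ξ):
  B: 488 − 1(192.8) = 295.2
  D: 0 + 1(192.8) − 2(32.38) = 128
  A: 0 + 1(32.38) = 32.38

ξ₂ = 32.4 lbmol/h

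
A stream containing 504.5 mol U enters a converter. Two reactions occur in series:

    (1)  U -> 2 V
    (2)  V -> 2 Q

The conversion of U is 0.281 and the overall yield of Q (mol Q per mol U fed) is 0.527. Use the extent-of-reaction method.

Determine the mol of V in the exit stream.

Conversion of U: U consumed = 1ξ₁ = 0.281 × 504.5 → ξ₁ = 141.8 mol.
Yield of Q: 2ξ₂ / 504.5 = 0.527 → ξ₂ = 132.9 mol.
Outlet amounts (n = n₀ + Σ ν·ξ):
  U: 504.5 − 1(141.8) = 362.7
  V: 0 + 2(141.8) − 1(132.9) = 150.6
  Q: 0 + 2(132.9) = 265.9

151 mol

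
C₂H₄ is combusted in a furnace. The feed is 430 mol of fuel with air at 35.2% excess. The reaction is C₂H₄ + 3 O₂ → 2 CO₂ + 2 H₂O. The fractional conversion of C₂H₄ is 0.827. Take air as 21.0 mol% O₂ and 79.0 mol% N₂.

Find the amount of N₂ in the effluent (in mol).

Stoichiometric O₂ = 3 × 430 = 1290 mol; O₂ fed = 1290 × 1.352 = 1744 mol.
N₂ fed = 1744 × 79/21 = 6561 mol.
Fuel reacted = 0.827 × 430 → ξ = 355.6 mol.
Outlet (n = n₀ + ν ξ):
  C₂H₄: 430 − 1(355.6) = 74.39
  O₂: 1744 − 3(355.6) = 677.3
  N₂: 6561 (inert)
  CO₂: 0 + 2(355.6) = 711.2
  H₂O: 0 + 2(355.6) = 711.2

6560 mol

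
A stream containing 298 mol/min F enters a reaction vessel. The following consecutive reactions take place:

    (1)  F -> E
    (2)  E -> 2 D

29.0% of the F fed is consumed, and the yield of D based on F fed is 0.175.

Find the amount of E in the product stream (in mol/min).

60.3 mol/min

Conversion of F: F consumed = 1ξ₁ = 0.29 × 298 → ξ₁ = 86.42 mol/min.
Yield of D: 2ξ₂ / 298 = 0.175 → ξ₂ = 26.07 mol/min.
Outlet amounts (n = n₀ + Σ ν·ξ):
  F: 298 − 1(86.42) = 211.6
  E: 0 + 1(86.42) − 1(26.07) = 60.34
  D: 0 + 2(26.07) = 52.15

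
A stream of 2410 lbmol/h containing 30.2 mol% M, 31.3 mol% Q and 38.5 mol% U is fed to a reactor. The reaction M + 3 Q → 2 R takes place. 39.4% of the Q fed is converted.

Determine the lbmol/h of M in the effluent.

629 lbmol/h

Q reacted = 0.394 × 754.3 = 297.2 lbmol/h; ν_Q = −3, so ξ = 297.2/3 = 99.07 lbmol/h.
Outlet amounts (n = n₀ + ν ξ):
  M: 727.8 − 1(99.07) = 628.8
  Q: 754.3 − 3(99.07) = 457.1
  R: 0 + 2(99.07) = 198.1
  U: 927.9 (inert)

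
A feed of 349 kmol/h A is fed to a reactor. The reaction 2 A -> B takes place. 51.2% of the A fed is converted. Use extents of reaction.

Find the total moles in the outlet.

260 kmol/h

A reacted = 0.512 × 349 = 178.7 kmol/h; ν_A = −2, so ξ = 178.7/2 = 89.34 kmol/h.
Outlet amounts (n = n₀ + ν ξ):
  A: 349 − 2(89.34) = 170.3
  B: 0 + 1(89.34) = 89.34
Total out = 170.3 + 89.34 = 259.7 kmol/h.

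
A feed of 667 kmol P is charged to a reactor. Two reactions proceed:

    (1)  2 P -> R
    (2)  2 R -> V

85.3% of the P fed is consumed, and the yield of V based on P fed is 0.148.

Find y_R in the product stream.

Conversion of P: P consumed = 2ξ₁ = 0.853 × 667 → ξ₁ = 284.5 kmol.
Yield of V: 1ξ₂ / 667 = 0.148 → ξ₂ = 98.72 kmol.
Outlet amounts (n = n₀ + Σ ν·ξ):
  P: 667 − 2(284.5) = 98.05
  R: 0 + 1(284.5) − 2(98.72) = 87.04
  V: 0 + 1(98.72) = 98.72
Total out = 283.8 kmol; y_R = 87.04 / 283.8 = 0.3067.

0.307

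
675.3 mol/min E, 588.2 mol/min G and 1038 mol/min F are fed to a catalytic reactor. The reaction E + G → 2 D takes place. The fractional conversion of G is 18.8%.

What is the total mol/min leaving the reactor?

2300 mol/min

G reacted = 0.188 × 588.2 = 110.6 mol/min; ν_G = −1, so ξ = 110.6/1 = 110.6 mol/min.
Outlet amounts (n = n₀ + ν ξ):
  E: 675.3 − 1(110.6) = 564.7
  G: 588.2 − 1(110.6) = 477.6
  D: 0 + 2(110.6) = 221.2
  F: 1038 (inert)
Total out = 564.7 + 477.6 + 221.2 + 1038 = 2302 mol/min.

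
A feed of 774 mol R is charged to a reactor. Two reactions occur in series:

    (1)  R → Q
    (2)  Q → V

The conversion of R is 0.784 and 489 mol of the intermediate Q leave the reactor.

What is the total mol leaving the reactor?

Conversion of R: R consumed = 1ξ₁ = 0.784 × 774 → ξ₁ = 606.8 mol.
Q balance: n_Q = 0 + 1ξ₁ − 1ξ₂ = 489 → ξ₂ = (1·606.8 − 489)/1 = 117.8 mol.
Outlet amounts (n = n₀ + Σ ν·ξ):
  R: 774 − 1(606.8) = 167.2
  Q: 0 + 1(606.8) − 1(117.8) = 489
  V: 0 + 1(117.8) = 117.8
Total out = 167.2 + 489 + 117.8 = 774 mol.

774 mol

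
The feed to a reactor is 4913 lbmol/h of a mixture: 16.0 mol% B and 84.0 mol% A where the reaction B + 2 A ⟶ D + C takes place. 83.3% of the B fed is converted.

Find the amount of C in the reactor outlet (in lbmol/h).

B reacted = 0.833 × 786.1 = 654.8 lbmol/h; ν_B = −1, so ξ = 654.8/1 = 654.8 lbmol/h.
Outlet amounts (n = n₀ + ν ξ):
  B: 786.1 − 1(654.8) = 131.3
  A: 4127 − 2(654.8) = 2817
  D: 0 + 1(654.8) = 654.8
  C: 0 + 1(654.8) = 654.8

655 lbmol/h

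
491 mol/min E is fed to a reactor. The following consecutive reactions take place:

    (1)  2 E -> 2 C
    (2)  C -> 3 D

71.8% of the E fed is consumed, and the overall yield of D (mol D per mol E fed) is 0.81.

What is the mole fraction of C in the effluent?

Conversion of E: E consumed = 2ξ₁ = 0.718 × 491 → ξ₁ = 176.3 mol/min.
Yield of D: 3ξ₂ / 491 = 0.81 → ξ₂ = 132.6 mol/min.
Outlet amounts (n = n₀ + Σ ν·ξ):
  E: 491 − 2(176.3) = 138.5
  C: 0 + 2(176.3) − 1(132.6) = 220
  D: 0 + 3(132.6) = 397.7
Total out = 756.1 mol/min; y_C = 220 / 756.1 = 0.2909.

0.291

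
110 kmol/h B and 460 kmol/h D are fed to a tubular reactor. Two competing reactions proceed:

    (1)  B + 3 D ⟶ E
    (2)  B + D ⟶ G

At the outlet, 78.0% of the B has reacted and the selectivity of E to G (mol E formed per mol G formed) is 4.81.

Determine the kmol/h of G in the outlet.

14.8 kmol/h

Conversion of B: B consumed = 0.78 × 110 = 85.8 kmol/h = 1ξ₁ + 1ξ₂.
Selectivity: 1ξ₁ / (1ξ₂) = 4.81 → ξ₁ = 4.81 ξ₂.
Substitute: (1·4.81 + 1) ξ₂ = 85.8 → ξ₂ = 14.77 kmol/h, ξ₁ = 71.03 kmol/h.
Outlet amounts (n = n₀ + Σ ν·ξ):
  B: 110 − 1(71.03) − 1(14.77) = 24.2
  D: 460 − 3(71.03) − 1(14.77) = 232.1
  E: 0 + 1(71.03) = 71.03
  G: 0 + 1(14.77) = 14.77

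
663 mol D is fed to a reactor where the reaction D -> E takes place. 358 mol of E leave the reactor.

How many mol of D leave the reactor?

305 mol

For E: n = n₀ + 1ξ → 358 = 0 + 1ξ, giving ξ = 358 mol.
Outlet amounts (n = n₀ + ν ξ):
  D: 663 − 1(358) = 305
  E: 0 + 1(358) = 358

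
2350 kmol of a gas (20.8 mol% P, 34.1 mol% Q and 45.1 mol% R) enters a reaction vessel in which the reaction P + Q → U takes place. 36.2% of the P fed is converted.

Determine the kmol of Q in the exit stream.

624 kmol

P reacted = 0.362 × 488.8 = 176.9 kmol; ν_P = −1, so ξ = 176.9/1 = 176.9 kmol.
Outlet amounts (n = n₀ + ν ξ):
  P: 488.8 − 1(176.9) = 311.9
  Q: 801.4 − 1(176.9) = 624.4
  U: 0 + 1(176.9) = 176.9
  R: 1060 (inert)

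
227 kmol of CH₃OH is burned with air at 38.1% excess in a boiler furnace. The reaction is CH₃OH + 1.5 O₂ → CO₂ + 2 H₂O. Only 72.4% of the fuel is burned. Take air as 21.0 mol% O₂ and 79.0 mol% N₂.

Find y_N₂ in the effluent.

Stoichiometric O₂ = 1.5 × 227 = 340.5 kmol; O₂ fed = 340.5 × 1.381 = 470.2 kmol.
N₂ fed = 470.2 × 79/21 = 1769 kmol.
Fuel reacted = 0.724 × 227 → ξ = 164.3 kmol.
Outlet (n = n₀ + ν ξ):
  CH₃OH: 227 − 1(164.3) = 62.65
  O₂: 470.2 − 1.5(164.3) = 223.7
  N₂: 1769 (inert)
  CO₂: 0 + 1(164.3) = 164.3
  H₂O: 0 + 2(164.3) = 328.7
Total out = 2548 kmol; y_N₂ = 1769 / 2548 = 0.6942.

0.694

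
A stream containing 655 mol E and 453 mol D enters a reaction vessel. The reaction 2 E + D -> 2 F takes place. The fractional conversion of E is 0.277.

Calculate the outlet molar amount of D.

E reacted = 0.277 × 655 = 181.4 mol; ν_E = −2, so ξ = 181.4/2 = 90.72 mol.
Outlet amounts (n = n₀ + ν ξ):
  E: 655 − 2(90.72) = 473.6
  D: 453 − 1(90.72) = 362.3
  F: 0 + 2(90.72) = 181.4

362 mol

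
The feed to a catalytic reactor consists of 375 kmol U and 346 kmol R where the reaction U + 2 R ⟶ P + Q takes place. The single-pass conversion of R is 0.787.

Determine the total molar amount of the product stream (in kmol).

R reacted = 0.787 × 346 = 272.3 kmol; ν_R = −2, so ξ = 272.3/2 = 136.2 kmol.
Outlet amounts (n = n₀ + ν ξ):
  U: 375 − 1(136.2) = 238.8
  R: 346 − 2(136.2) = 73.7
  P: 0 + 1(136.2) = 136.2
  Q: 0 + 1(136.2) = 136.2
Total out = 238.8 + 73.7 + 136.2 + 136.2 = 584.8 kmol.

585 kmol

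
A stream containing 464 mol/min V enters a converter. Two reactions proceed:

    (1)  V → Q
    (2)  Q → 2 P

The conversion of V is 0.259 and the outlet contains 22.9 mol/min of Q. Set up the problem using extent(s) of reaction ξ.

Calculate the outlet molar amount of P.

195 mol/min

Conversion of V: V consumed = 1ξ₁ = 0.259 × 464 → ξ₁ = 120.2 mol/min.
Q balance: n_Q = 0 + 1ξ₁ − 1ξ₂ = 22.9 → ξ₂ = (1·120.2 − 22.9)/1 = 97.28 mol/min.
Outlet amounts (n = n₀ + Σ ν·ξ):
  V: 464 − 1(120.2) = 343.8
  Q: 0 + 1(120.2) − 1(97.28) = 22.9
  P: 0 + 2(97.28) = 194.6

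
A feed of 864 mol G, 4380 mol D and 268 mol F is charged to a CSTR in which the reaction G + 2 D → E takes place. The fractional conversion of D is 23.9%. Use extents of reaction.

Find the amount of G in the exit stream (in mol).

D reacted = 0.239 × 4380 = 1047 mol; ν_D = −2, so ξ = 1047/2 = 523.4 mol.
Outlet amounts (n = n₀ + ν ξ):
  G: 864 − 1(523.4) = 340.6
  D: 4380 − 2(523.4) = 3333
  E: 0 + 1(523.4) = 523.4
  F: 268 (inert)

341 mol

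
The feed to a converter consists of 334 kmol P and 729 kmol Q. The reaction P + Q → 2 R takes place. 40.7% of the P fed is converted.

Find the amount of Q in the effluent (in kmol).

593 kmol

P reacted = 0.407 × 334 = 135.9 kmol; ν_P = −1, so ξ = 135.9/1 = 135.9 kmol.
Outlet amounts (n = n₀ + ν ξ):
  P: 334 − 1(135.9) = 198.1
  Q: 729 − 1(135.9) = 593.1
  R: 0 + 2(135.9) = 271.9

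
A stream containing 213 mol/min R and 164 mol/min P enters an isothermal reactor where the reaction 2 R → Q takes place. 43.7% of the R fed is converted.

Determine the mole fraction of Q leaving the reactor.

0.141

R reacted = 0.437 × 213 = 93.08 mol/min; ν_R = −2, so ξ = 93.08/2 = 46.54 mol/min.
Outlet amounts (n = n₀ + ν ξ):
  R: 213 − 2(46.54) = 119.9
  Q: 0 + 1(46.54) = 46.54
  P: 164 (inert)
Total out = 330.5 mol/min; y_Q = 46.54 / 330.5 = 0.1408.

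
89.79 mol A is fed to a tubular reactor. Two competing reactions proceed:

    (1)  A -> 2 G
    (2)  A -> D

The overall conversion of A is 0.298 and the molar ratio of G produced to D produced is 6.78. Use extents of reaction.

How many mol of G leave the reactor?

Conversion of A: A consumed = 0.298 × 89.79 = 26.76 mol = 1ξ₁ + 1ξ₂.
Selectivity: 2ξ₁ / (1ξ₂) = 6.78 → ξ₁ = 3.39 ξ₂.
Substitute: (1·3.39 + 1) ξ₂ = 26.76 → ξ₂ = 6.095 mol, ξ₁ = 20.66 mol.
Outlet amounts (n = n₀ + Σ ν·ξ):
  A: 89.79 − 1(20.66) − 1(6.095) = 63.03
  G: 0 + 2(20.66) = 41.32
  D: 0 + 1(6.095) = 6.095

41.3 mol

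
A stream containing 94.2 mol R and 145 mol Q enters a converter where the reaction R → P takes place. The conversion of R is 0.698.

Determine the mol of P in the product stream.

R reacted = 0.698 × 94.2 = 65.75 mol; ν_R = −1, so ξ = 65.75/1 = 65.75 mol.
Outlet amounts (n = n₀ + ν ξ):
  R: 94.2 − 1(65.75) = 28.45
  P: 0 + 1(65.75) = 65.75
  Q: 145 (inert)

65.8 mol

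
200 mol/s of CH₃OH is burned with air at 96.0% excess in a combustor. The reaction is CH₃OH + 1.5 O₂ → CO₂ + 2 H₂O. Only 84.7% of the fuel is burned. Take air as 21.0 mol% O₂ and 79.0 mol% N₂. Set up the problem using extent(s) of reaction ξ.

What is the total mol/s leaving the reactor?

3080 mol/s

Stoichiometric O₂ = 1.5 × 200 = 300 mol/s; O₂ fed = 300 × 1.960 = 588 mol/s.
N₂ fed = 588 × 79/21 = 2212 mol/s.
Fuel reacted = 0.847 × 200 → ξ = 169.4 mol/s.
Outlet (n = n₀ + ν ξ):
  CH₃OH: 200 − 1(169.4) = 30.6
  O₂: 588 − 1.5(169.4) = 333.9
  N₂: 2212 (inert)
  CO₂: 0 + 1(169.4) = 169.4
  H₂O: 0 + 2(169.4) = 338.8
Total out = 30.6 + 333.9 + 2212 + 169.4 + 338.8 = 3085 mol/s.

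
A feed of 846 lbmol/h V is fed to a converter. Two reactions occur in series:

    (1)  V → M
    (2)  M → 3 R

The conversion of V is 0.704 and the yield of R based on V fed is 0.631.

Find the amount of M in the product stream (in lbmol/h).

Conversion of V: V consumed = 1ξ₁ = 0.704 × 846 → ξ₁ = 595.6 lbmol/h.
Yield of R: 3ξ₂ / 846 = 0.631 → ξ₂ = 177.9 lbmol/h.
Outlet amounts (n = n₀ + Σ ν·ξ):
  V: 846 − 1(595.6) = 250.4
  M: 0 + 1(595.6) − 1(177.9) = 417.6
  R: 0 + 3(177.9) = 533.8

418 lbmol/h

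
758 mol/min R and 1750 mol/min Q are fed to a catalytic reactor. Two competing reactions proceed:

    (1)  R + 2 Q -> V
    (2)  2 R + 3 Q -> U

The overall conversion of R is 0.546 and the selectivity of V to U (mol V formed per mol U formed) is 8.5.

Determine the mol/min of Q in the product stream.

962 mol/min

Conversion of R: R consumed = 0.546 × 758 = 413.9 mol/min = 1ξ₁ + 2ξ₂.
Selectivity: 1ξ₁ / (1ξ₂) = 8.5 → ξ₁ = 8.5 ξ₂.
Substitute: (1·8.5 + 2) ξ₂ = 413.9 → ξ₂ = 39.42 mol/min, ξ₁ = 335 mol/min.
Outlet amounts (n = n₀ + Σ ν·ξ):
  R: 758 − 1(335) − 2(39.42) = 344.1
  Q: 1750 − 2(335) − 3(39.42) = 961.7
  V: 0 + 1(335) = 335
  U: 0 + 1(39.42) = 39.42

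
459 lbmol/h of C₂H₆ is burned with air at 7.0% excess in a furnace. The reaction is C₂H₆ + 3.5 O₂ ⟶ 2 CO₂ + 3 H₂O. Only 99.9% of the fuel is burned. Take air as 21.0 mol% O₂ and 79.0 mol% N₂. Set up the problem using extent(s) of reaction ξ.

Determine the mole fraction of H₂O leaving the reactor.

Stoichiometric O₂ = 3.5 × 459 = 1606 lbmol/h; O₂ fed = 1606 × 1.070 = 1719 lbmol/h.
N₂ fed = 1719 × 79/21 = 6467 lbmol/h.
Fuel reacted = 0.999 × 459 → ξ = 458.5 lbmol/h.
Outlet (n = n₀ + ν ξ):
  C₂H₆: 459 − 1(458.5) = 0.459
  O₂: 1719 − 3.5(458.5) = 114.1
  N₂: 6467 (inert)
  CO₂: 0 + 2(458.5) = 917.1
  H₂O: 0 + 3(458.5) = 1376
Total out = 8874 lbmol/h; y_H₂O = 1376 / 8874 = 0.155.

0.155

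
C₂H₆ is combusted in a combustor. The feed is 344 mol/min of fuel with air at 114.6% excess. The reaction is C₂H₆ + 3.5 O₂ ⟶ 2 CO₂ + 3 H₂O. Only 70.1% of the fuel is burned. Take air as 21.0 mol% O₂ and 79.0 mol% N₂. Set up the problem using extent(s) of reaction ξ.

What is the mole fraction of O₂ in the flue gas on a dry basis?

0.144

Stoichiometric O₂ = 3.5 × 344 = 1204 mol/min; O₂ fed = 1204 × 2.146 = 2584 mol/min.
N₂ fed = 2584 × 79/21 = 9720 mol/min.
Fuel reacted = 0.701 × 344 → ξ = 241.1 mol/min.
Outlet (n = n₀ + ν ξ):
  C₂H₆: 344 − 1(241.1) = 102.9
  O₂: 2584 − 3.5(241.1) = 1740
  N₂: 9720 (inert)
  CO₂: 0 + 2(241.1) = 482.3
  H₂O: 0 + 3(241.1) = 723.4
Dry total = 12040 mol/min; y_O₂ (dry) = 1740 / 12040 = 0.1444.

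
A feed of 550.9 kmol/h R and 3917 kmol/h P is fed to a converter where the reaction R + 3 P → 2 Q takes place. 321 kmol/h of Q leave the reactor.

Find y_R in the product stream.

0.0941

For Q: n = n₀ + 2ξ → 321 = 0 + 2ξ, giving ξ = 160.5 kmol/h.
Outlet amounts (n = n₀ + ν ξ):
  R: 550.9 − 1(160.5) = 390.4
  P: 3917 − 3(160.5) = 3436
  Q: 0 + 2(160.5) = 321
Total out = 4147 kmol/h; y_R = 390.4 / 4147 = 0.09414.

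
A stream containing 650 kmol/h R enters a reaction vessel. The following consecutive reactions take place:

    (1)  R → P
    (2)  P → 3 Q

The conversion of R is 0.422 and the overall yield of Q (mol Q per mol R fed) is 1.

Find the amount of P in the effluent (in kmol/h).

57.6 kmol/h

Conversion of R: R consumed = 1ξ₁ = 0.422 × 650 → ξ₁ = 274.3 kmol/h.
Yield of Q: 3ξ₂ / 650 = 1 → ξ₂ = 216.7 kmol/h.
Outlet amounts (n = n₀ + Σ ν·ξ):
  R: 650 − 1(274.3) = 375.7
  P: 0 + 1(274.3) − 1(216.7) = 57.63
  Q: 0 + 3(216.7) = 650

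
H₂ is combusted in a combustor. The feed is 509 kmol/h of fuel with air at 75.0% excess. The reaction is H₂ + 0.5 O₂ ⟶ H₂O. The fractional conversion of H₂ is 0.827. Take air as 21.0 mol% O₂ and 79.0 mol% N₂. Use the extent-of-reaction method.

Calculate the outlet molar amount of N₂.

Stoichiometric O₂ = 0.5 × 509 = 254.5 kmol/h; O₂ fed = 254.5 × 1.750 = 445.4 kmol/h.
N₂ fed = 445.4 × 79/21 = 1675 kmol/h.
Fuel reacted = 0.827 × 509 → ξ = 420.9 kmol/h.
Outlet (n = n₀ + ν ξ):
  H₂: 509 − 1(420.9) = 88.06
  O₂: 445.4 − 0.5(420.9) = 234.9
  N₂: 1675 (inert)
  H₂O: 0 + 1(420.9) = 420.9

1680 kmol/h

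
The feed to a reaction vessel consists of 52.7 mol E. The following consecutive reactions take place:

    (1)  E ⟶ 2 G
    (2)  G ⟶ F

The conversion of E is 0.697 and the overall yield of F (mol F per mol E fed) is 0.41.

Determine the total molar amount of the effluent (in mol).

89.4 mol

Conversion of E: E consumed = 1ξ₁ = 0.697 × 52.7 → ξ₁ = 36.73 mol.
Yield of F: 1ξ₂ / 52.7 = 0.41 → ξ₂ = 21.61 mol.
Outlet amounts (n = n₀ + Σ ν·ξ):
  E: 52.7 − 1(36.73) = 15.97
  G: 0 + 2(36.73) − 1(21.61) = 51.86
  F: 0 + 1(21.61) = 21.61
Total out = 15.97 + 51.86 + 21.61 = 89.43 mol.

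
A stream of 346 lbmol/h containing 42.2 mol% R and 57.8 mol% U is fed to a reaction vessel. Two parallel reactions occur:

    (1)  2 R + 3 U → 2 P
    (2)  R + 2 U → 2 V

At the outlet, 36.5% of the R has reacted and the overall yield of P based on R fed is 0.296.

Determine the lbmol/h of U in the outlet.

Yield of P: 2ξ₁ / 146 = 0.296 → ξ₁ = 21.61 lbmol/h.
Conversion of R: 2ξ₁ + 1ξ₂ = 0.365 × 146 = 53.29 → ξ₂ = 10.07 lbmol/h.
Outlet amounts (n = n₀ + Σ ν·ξ):
  R: 146 − 2(21.61) − 1(10.07) = 92.72
  U: 200 − 3(21.61) − 2(10.07) = 115
  P: 0 + 2(21.61) = 43.22
  V: 0 + 2(10.07) = 20.15

115 lbmol/h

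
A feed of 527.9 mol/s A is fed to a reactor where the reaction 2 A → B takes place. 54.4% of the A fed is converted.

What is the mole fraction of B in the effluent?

0.374

A reacted = 0.544 × 527.9 = 287.2 mol/s; ν_A = −2, so ξ = 287.2/2 = 143.6 mol/s.
Outlet amounts (n = n₀ + ν ξ):
  A: 527.9 − 2(143.6) = 240.7
  B: 0 + 1(143.6) = 143.6
Total out = 384.3 mol/s; y_B = 143.6 / 384.3 = 0.3736.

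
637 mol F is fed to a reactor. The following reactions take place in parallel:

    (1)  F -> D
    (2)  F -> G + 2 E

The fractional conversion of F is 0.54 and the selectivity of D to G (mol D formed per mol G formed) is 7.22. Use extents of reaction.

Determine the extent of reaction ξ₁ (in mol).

ξ₁ = 302 mol

Conversion of F: F consumed = 0.54 × 637 = 344 mol = 1ξ₁ + 1ξ₂.
Selectivity: 1ξ₁ / (1ξ₂) = 7.22 → ξ₁ = 7.22 ξ₂.
Substitute: (1·7.22 + 1) ξ₂ = 344 → ξ₂ = 41.85 mol, ξ₁ = 302.1 mol.
Outlet amounts (n = n₀ + Σ ν·ξ):
  F: 637 − 1(302.1) − 1(41.85) = 293
  D: 0 + 1(302.1) = 302.1
  G: 0 + 1(41.85) = 41.85
  E: 0 + 2(41.85) = 83.69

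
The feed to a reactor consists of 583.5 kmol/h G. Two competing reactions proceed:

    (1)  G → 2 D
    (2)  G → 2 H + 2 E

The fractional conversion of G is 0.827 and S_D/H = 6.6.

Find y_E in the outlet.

Conversion of G: G consumed = 0.827 × 583.5 = 482.6 kmol/h = 1ξ₁ + 1ξ₂.
Selectivity: 2ξ₁ / (2ξ₂) = 6.6 → ξ₁ = 6.6 ξ₂.
Substitute: (1·6.6 + 1) ξ₂ = 482.6 → ξ₂ = 63.49 kmol/h, ξ₁ = 419.1 kmol/h.
Outlet amounts (n = n₀ + Σ ν·ξ):
  G: 583.5 − 1(419.1) − 1(63.49) = 100.9
  D: 0 + 2(419.1) = 838.1
  H: 0 + 2(63.49) = 127
  E: 0 + 2(63.49) = 127
Total out = 1193 kmol/h; y_E = 127 / 1193 = 0.1064.

0.106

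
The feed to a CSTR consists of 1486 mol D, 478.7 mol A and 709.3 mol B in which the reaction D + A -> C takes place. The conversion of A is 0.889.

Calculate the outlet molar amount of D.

1060 mol

A reacted = 0.889 × 478.7 = 425.6 mol; ν_A = −1, so ξ = 425.6/1 = 425.6 mol.
Outlet amounts (n = n₀ + ν ξ):
  D: 1486 − 1(425.6) = 1060
  A: 478.7 − 1(425.6) = 53.14
  C: 0 + 1(425.6) = 425.6
  B: 709.3 (inert)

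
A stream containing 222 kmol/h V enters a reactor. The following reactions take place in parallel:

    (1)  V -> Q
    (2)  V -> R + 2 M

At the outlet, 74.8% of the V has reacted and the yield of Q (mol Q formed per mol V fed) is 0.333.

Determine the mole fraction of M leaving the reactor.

Yield of Q: 1ξ₁ / 222 = 0.333 → ξ₁ = 73.93 kmol/h.
Conversion of V: 1ξ₁ + 1ξ₂ = 0.748 × 222 = 166.1 → ξ₂ = 92.13 kmol/h.
Outlet amounts (n = n₀ + Σ ν·ξ):
  V: 222 − 1(73.93) − 1(92.13) = 55.94
  Q: 0 + 1(73.93) = 73.93
  R: 0 + 1(92.13) = 92.13
  M: 0 + 2(92.13) = 184.3
Total out = 406.3 kmol/h; y_M = 184.3 / 406.3 = 0.4536.

0.454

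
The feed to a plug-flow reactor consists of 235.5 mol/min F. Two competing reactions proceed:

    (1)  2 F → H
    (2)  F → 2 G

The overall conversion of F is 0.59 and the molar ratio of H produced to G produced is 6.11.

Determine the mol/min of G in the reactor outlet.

10.9 mol/min

Conversion of F: F consumed = 0.59 × 235.5 = 138.9 mol/min = 2ξ₁ + 1ξ₂.
Selectivity: 1ξ₁ / (2ξ₂) = 6.11 → ξ₁ = 12.22 ξ₂.
Substitute: (2·12.22 + 1) ξ₂ = 138.9 → ξ₂ = 5.462 mol/min, ξ₁ = 66.74 mol/min.
Outlet amounts (n = n₀ + Σ ν·ξ):
  F: 235.5 − 2(66.74) − 1(5.462) = 96.56
  H: 0 + 1(66.74) = 66.74
  G: 0 + 2(5.462) = 10.92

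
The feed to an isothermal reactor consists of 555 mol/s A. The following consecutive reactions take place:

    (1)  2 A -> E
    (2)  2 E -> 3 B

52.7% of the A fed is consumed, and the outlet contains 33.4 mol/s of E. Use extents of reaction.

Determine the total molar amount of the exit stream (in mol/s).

465 mol/s

Conversion of A: A consumed = 2ξ₁ = 0.527 × 555 → ξ₁ = 146.2 mol/s.
E balance: n_E = 0 + 1ξ₁ − 2ξ₂ = 33.4 → ξ₂ = (1·146.2 − 33.4)/2 = 56.42 mol/s.
Outlet amounts (n = n₀ + Σ ν·ξ):
  A: 555 − 2(146.2) = 262.5
  E: 0 + 1(146.2) − 2(56.42) = 33.4
  B: 0 + 3(56.42) = 169.3
Total out = 262.5 + 33.4 + 169.3 = 465.2 mol/s.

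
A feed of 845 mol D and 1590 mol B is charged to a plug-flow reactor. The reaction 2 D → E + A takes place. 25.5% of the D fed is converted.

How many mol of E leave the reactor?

108 mol

D reacted = 0.255 × 845 = 215.5 mol; ν_D = −2, so ξ = 215.5/2 = 107.7 mol.
Outlet amounts (n = n₀ + ν ξ):
  D: 845 − 2(107.7) = 629.5
  E: 0 + 1(107.7) = 107.7
  A: 0 + 1(107.7) = 107.7
  B: 1590 (inert)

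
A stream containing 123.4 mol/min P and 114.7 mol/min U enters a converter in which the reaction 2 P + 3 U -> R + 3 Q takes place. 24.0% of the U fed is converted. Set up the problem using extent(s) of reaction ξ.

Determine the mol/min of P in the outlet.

105 mol/min

U reacted = 0.24 × 114.7 = 27.53 mol/min; ν_U = −3, so ξ = 27.53/3 = 9.176 mol/min.
Outlet amounts (n = n₀ + ν ξ):
  P: 123.4 − 2(9.176) = 105
  U: 114.7 − 3(9.176) = 87.17
  R: 0 + 1(9.176) = 9.176
  Q: 0 + 3(9.176) = 27.53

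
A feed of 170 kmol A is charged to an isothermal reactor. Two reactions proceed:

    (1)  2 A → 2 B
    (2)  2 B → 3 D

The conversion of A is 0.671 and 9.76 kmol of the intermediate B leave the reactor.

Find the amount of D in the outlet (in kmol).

Conversion of A: A consumed = 2ξ₁ = 0.671 × 170 → ξ₁ = 57.04 kmol.
B balance: n_B = 0 + 2ξ₁ − 2ξ₂ = 9.76 → ξ₂ = (2·57.04 − 9.76)/2 = 52.16 kmol.
Outlet amounts (n = n₀ + Σ ν·ξ):
  A: 170 − 2(57.04) = 55.93
  B: 0 + 2(57.04) − 2(52.16) = 9.76
  D: 0 + 3(52.16) = 156.5

156 kmol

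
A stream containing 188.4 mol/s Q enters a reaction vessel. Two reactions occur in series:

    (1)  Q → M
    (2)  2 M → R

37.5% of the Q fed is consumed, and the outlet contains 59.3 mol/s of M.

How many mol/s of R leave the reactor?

5.68 mol/s

Conversion of Q: Q consumed = 1ξ₁ = 0.375 × 188.4 → ξ₁ = 70.65 mol/s.
M balance: n_M = 0 + 1ξ₁ − 2ξ₂ = 59.3 → ξ₂ = (1·70.65 − 59.3)/2 = 5.675 mol/s.
Outlet amounts (n = n₀ + Σ ν·ξ):
  Q: 188.4 − 1(70.65) = 117.8
  M: 0 + 1(70.65) − 2(5.675) = 59.3
  R: 0 + 1(5.675) = 5.675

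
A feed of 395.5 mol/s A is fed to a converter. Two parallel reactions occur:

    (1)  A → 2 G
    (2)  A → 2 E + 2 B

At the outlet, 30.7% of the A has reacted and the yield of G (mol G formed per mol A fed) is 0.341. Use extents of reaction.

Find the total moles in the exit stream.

625 mol/s

Yield of G: 2ξ₁ / 395.5 = 0.341 → ξ₁ = 67.43 mol/s.
Conversion of A: 1ξ₁ + 1ξ₂ = 0.307 × 395.5 = 121.4 → ξ₂ = 53.99 mol/s.
Outlet amounts (n = n₀ + Σ ν·ξ):
  A: 395.5 − 1(67.43) − 1(53.99) = 274.1
  G: 0 + 2(67.43) = 134.9
  E: 0 + 2(53.99) = 108
  B: 0 + 2(53.99) = 108
Total out = 274.1 + 134.9 + 108 + 108 = 624.9 mol/s.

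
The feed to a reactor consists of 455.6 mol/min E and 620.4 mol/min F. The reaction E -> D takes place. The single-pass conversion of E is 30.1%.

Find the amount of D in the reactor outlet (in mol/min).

137 mol/min

E reacted = 0.301 × 455.6 = 137.1 mol/min; ν_E = −1, so ξ = 137.1/1 = 137.1 mol/min.
Outlet amounts (n = n₀ + ν ξ):
  E: 455.6 − 1(137.1) = 318.5
  D: 0 + 1(137.1) = 137.1
  F: 620.4 (inert)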